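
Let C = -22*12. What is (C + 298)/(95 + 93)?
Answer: 17/94 ≈ 0.18085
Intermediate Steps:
C = -264
(C + 298)/(95 + 93) = (-264 + 298)/(95 + 93) = 34/188 = 34*(1/188) = 17/94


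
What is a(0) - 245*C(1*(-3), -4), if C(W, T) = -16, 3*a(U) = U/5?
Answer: 3920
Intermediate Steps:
a(U) = U/15 (a(U) = (U/5)/3 = U/15)
a(0) - 245*C(1*(-3), -4) = (1/15)*0 - 245*(-16) = 0 + 3920 = 3920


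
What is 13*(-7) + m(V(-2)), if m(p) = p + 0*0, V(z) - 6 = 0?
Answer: -85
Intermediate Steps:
V(z) = 6 (V(z) = 6 + 0 = 6)
m(p) = p (m(p) = p + 0 = p)
13*(-7) + m(V(-2)) = 13*(-7) + 6 = -91 + 6 = -85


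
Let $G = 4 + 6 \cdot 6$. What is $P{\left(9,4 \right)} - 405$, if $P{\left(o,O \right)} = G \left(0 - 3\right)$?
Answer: $-525$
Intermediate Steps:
$G = 40$ ($G = 4 + 36 = 40$)
$P{\left(o,O \right)} = -120$ ($P{\left(o,O \right)} = 40 \left(0 - 3\right) = 40 \left(-3\right) = -120$)
$P{\left(9,4 \right)} - 405 = -120 - 405 = -525$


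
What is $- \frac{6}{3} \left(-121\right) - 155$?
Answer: $87$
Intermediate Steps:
$- \frac{6}{3} \left(-121\right) - 155 = \left(-6\right) \frac{1}{3} \left(-121\right) - 155 = \left(-2\right) \left(-121\right) - 155 = 242 - 155 = 87$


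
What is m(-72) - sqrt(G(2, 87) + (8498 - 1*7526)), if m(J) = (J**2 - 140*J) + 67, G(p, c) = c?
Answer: 15331 - sqrt(1059) ≈ 15298.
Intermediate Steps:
m(J) = 67 + J**2 - 140*J
m(-72) - sqrt(G(2, 87) + (8498 - 1*7526)) = (67 + (-72)**2 - 140*(-72)) - sqrt(87 + (8498 - 1*7526)) = (67 + 5184 + 10080) - sqrt(87 + (8498 - 7526)) = 15331 - sqrt(87 + 972) = 15331 - sqrt(1059)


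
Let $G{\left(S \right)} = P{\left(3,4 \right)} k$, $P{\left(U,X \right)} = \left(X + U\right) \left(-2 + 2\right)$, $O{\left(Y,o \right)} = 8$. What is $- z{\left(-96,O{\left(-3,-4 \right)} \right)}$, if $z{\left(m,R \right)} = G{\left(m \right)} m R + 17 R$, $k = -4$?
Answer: $-136$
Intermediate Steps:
$P{\left(U,X \right)} = 0$ ($P{\left(U,X \right)} = \left(U + X\right) 0 = 0$)
$G{\left(S \right)} = 0$ ($G{\left(S \right)} = 0 \left(-4\right) = 0$)
$z{\left(m,R \right)} = 17 R$ ($z{\left(m,R \right)} = 0 m R + 17 R = 0 R + 17 R = 0 + 17 R = 17 R$)
$- z{\left(-96,O{\left(-3,-4 \right)} \right)} = - 17 \cdot 8 = \left(-1\right) 136 = -136$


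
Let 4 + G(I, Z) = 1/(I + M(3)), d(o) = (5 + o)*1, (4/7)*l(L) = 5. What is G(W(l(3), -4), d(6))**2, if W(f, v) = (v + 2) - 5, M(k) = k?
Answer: 289/16 ≈ 18.063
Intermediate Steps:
l(L) = 35/4 (l(L) = (7/4)*5 = 35/4)
W(f, v) = -3 + v (W(f, v) = (2 + v) - 5 = -3 + v)
d(o) = 5 + o
G(I, Z) = -4 + 1/(3 + I) (G(I, Z) = -4 + 1/(I + 3) = -4 + 1/(3 + I))
G(W(l(3), -4), d(6))**2 = ((-11 - 4*(-3 - 4))/(3 + (-3 - 4)))**2 = ((-11 - 4*(-7))/(3 - 7))**2 = ((-11 + 28)/(-4))**2 = (-1/4*17)**2 = (-17/4)**2 = 289/16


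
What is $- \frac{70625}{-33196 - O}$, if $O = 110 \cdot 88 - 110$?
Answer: $\frac{70625}{42766} \approx 1.6514$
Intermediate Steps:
$O = 9570$ ($O = 9680 - 110 = 9570$)
$- \frac{70625}{-33196 - O} = - \frac{70625}{-33196 - 9570} = - \frac{70625}{-42766} = \left(-70625\right) \left(- \frac{1}{42766}\right) = \frac{70625}{42766}$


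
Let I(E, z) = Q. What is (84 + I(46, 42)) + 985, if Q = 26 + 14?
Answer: 1109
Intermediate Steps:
Q = 40
I(E, z) = 40
(84 + I(46, 42)) + 985 = (84 + 40) + 985 = 124 + 985 = 1109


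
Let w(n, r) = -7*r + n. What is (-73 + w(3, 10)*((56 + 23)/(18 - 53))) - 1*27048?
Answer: -943942/35 ≈ -26970.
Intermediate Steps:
w(n, r) = n - 7*r
(-73 + w(3, 10)*((56 + 23)/(18 - 53))) - 1*27048 = (-73 + (3 - 7*10)*((56 + 23)/(18 - 53))) - 1*27048 = (-73 + (3 - 70)*(79/(-35))) - 27048 = (-73 - 5293*(-1)/35) - 27048 = (-73 - 67*(-79/35)) - 27048 = (-73 + 5293/35) - 27048 = 2738/35 - 27048 = -943942/35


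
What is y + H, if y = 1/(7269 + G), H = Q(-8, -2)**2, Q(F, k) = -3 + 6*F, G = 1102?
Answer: 21772972/8371 ≈ 2601.0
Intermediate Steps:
H = 2601 (H = (-3 + 6*(-8))**2 = (-3 - 48)**2 = (-51)**2 = 2601)
y = 1/8371 (y = 1/(7269 + 1102) = 1/8371 ≈ 0.00011946)
y + H = 1/8371 + 2601 = 21772972/8371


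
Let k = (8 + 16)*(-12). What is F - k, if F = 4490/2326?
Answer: 337189/1163 ≈ 289.93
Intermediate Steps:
F = 2245/1163 (F = 4490*(1/2326) = 2245/1163 ≈ 1.9304)
k = -288 (k = 24*(-12) = -288)
F - k = 2245/1163 - 1*(-288) = 2245/1163 + 288 = 337189/1163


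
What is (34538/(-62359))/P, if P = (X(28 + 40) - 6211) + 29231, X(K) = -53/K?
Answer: -2348584/97610979213 ≈ -2.4061e-5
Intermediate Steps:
P = 1565307/68 (P = (-53/(28 + 40) - 6211) + 29231 = (-53/68 - 6211) + 29231 = -422401/68 + 29231 = 1565307/68 ≈ 23019.)
(34538/(-62359))/P = (34538/(-62359))/(1565307/68) = (34538*(-1/62359))*(68/1565307) = -34538/62359*68/1565307 = -2348584/97610979213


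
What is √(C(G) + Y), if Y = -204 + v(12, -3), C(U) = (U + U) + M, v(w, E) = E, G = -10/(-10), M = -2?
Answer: 3*I*√23 ≈ 14.387*I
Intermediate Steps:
G = 1 (G = -10*(-⅒) = 1)
C(U) = -2 + 2*U (C(U) = (U + U) - 2 = 2*U - 2 = -2 + 2*U)
Y = -207 (Y = -204 - 3 = -207)
√(C(G) + Y) = √((-2 + 2*1) - 207) = √((-2 + 2) - 207) = √(0 - 207) = √(-207) = 3*I*√23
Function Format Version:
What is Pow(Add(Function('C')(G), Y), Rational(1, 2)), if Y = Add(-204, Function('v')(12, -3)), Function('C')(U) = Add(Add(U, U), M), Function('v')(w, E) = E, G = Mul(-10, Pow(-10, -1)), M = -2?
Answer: Mul(3, I, Pow(23, Rational(1, 2))) ≈ Mul(14.387, I)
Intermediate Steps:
G = 1 (G = Mul(-10, Rational(-1, 10)) = 1)
Function('C')(U) = Add(-2, Mul(2, U)) (Function('C')(U) = Add(Add(U, U), -2) = Add(Mul(2, U), -2) = Add(-2, Mul(2, U)))
Y = -207 (Y = Add(-204, -3) = -207)
Pow(Add(Function('C')(G), Y), Rational(1, 2)) = Pow(Add(Add(-2, Mul(2, 1)), -207), Rational(1, 2)) = Pow(Add(Add(-2, 2), -207), Rational(1, 2)) = Pow(Add(0, -207), Rational(1, 2)) = Pow(-207, Rational(1, 2)) = Mul(3, I, Pow(23, Rational(1, 2)))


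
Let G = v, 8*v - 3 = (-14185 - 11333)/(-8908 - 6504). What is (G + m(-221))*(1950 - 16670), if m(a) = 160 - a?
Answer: -21641863800/3853 ≈ -5.6169e+6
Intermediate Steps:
v = 35877/61648 (v = 3/8 + ((-14185 - 11333)/(-8908 - 6504))/8 = 3/8 + (-25518/(-15412))/8 = 3/8 + (-25518*(-1/15412))/8 = 3/8 + (⅛)*(12759/7706) = 3/8 + 12759/61648 = 35877/61648 ≈ 0.58197)
G = 35877/61648 ≈ 0.58197
(G + m(-221))*(1950 - 16670) = (35877/61648 + (160 - 1*(-221)))*(1950 - 16670) = (35877/61648 + (160 + 221))*(-14720) = (35877/61648 + 381)*(-14720) = (23523765/61648)*(-14720) = -21641863800/3853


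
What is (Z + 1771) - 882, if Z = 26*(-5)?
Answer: 759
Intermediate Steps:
Z = -130
(Z + 1771) - 882 = (-130 + 1771) - 882 = 1641 - 882 = 759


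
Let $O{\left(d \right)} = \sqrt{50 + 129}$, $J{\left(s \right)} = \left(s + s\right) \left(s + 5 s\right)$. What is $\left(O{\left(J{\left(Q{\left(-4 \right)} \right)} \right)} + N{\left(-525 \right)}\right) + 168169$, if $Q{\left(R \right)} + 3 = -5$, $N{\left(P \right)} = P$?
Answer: $167644 + \sqrt{179} \approx 1.6766 \cdot 10^{5}$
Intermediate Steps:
$Q{\left(R \right)} = -8$ ($Q{\left(R \right)} = -3 - 5 = -8$)
$J{\left(s \right)} = 12 s^{2}$ ($J{\left(s \right)} = 2 s 6 s = 12 s^{2}$)
$O{\left(d \right)} = \sqrt{179}$
$\left(O{\left(J{\left(Q{\left(-4 \right)} \right)} \right)} + N{\left(-525 \right)}\right) + 168169 = \left(\sqrt{179} - 525\right) + 168169 = \left(-525 + \sqrt{179}\right) + 168169 = 167644 + \sqrt{179}$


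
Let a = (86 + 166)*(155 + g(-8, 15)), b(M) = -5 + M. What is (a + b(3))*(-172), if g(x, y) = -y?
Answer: -6067816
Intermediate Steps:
a = 35280 (a = (86 + 166)*(155 - 1*15) = 252*(155 - 15) = 252*140 = 35280)
(a + b(3))*(-172) = (35280 + (-5 + 3))*(-172) = (35280 - 2)*(-172) = 35278*(-172) = -6067816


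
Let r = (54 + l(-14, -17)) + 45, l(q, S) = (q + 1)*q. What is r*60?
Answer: 16860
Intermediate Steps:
l(q, S) = q*(1 + q) (l(q, S) = (1 + q)*q = q*(1 + q))
r = 281 (r = (54 - 14*(1 - 14)) + 45 = (54 - 14*(-13)) + 45 = (54 + 182) + 45 = 236 + 45 = 281)
r*60 = 281*60 = 16860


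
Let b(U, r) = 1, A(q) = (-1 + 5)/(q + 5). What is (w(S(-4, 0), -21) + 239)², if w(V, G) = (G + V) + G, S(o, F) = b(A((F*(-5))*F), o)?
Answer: 39204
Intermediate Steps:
A(q) = 4/(5 + q)
S(o, F) = 1
w(V, G) = V + 2*G
(w(S(-4, 0), -21) + 239)² = ((1 + 2*(-21)) + 239)² = ((1 - 42) + 239)² = (-41 + 239)² = 198² = 39204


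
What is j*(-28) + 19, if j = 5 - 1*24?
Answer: 551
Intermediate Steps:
j = -19 (j = 5 - 24 = -19)
j*(-28) + 19 = -19*(-28) + 19 = 532 + 19 = 551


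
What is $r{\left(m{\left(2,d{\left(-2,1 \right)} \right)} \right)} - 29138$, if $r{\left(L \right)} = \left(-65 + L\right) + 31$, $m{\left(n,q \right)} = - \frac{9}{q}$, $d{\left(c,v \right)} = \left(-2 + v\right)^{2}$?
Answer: $-29181$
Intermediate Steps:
$r{\left(L \right)} = -34 + L$
$r{\left(m{\left(2,d{\left(-2,1 \right)} \right)} \right)} - 29138 = \left(-34 - \frac{9}{\left(-2 + 1\right)^{2}}\right) - 29138 = \left(-34 - \frac{9}{\left(-1\right)^{2}}\right) - 29138 = \left(-34 - \frac{9}{1}\right) - 29138 = \left(-34 - 9\right) - 29138 = -43 - 29138 = -29181$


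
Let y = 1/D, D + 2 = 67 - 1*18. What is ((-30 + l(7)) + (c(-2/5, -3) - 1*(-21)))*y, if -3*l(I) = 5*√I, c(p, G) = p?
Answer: -⅕ - 5*√7/141 ≈ -0.29382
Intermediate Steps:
D = 47 (D = -2 + (67 - 1*18) = -2 + (67 - 18) = -2 + 49 = 47)
l(I) = -5*√I/3
y = 1/47 ≈ 0.021277
((-30 + l(7)) + (c(-2/5, -3) - 1*(-21)))*y = ((-30 - 5*√7/3) + (-2/5 - 1*(-21)))*(1/47) = ((-30 - 5*√7/3) + (-2*⅕ + 21))*(1/47) = ((-30 - 5*√7/3) + (-⅖ + 21))*(1/47) = ((-30 - 5*√7/3) + 103/5)*(1/47) = (-47/5 - 5*√7/3)*(1/47) = -⅕ - 5*√7/141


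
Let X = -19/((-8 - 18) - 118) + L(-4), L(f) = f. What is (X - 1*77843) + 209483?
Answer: 18955603/144 ≈ 1.3164e+5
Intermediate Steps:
X = -557/144 (X = -19/((-8 - 18) - 118) - 4 = -19/(-26 - 118) - 4 = -19/(-144) - 4 = -19*(-1/144) - 4 = 19/144 - 4 = -557/144 ≈ -3.8681)
(X - 1*77843) + 209483 = (-557/144 - 1*77843) + 209483 = (-557/144 - 77843) + 209483 = -11209949/144 + 209483 = 18955603/144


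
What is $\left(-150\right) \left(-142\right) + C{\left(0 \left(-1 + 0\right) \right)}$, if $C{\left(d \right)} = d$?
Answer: $21300$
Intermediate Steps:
$\left(-150\right) \left(-142\right) + C{\left(0 \left(-1 + 0\right) \right)} = \left(-150\right) \left(-142\right) + 0 \left(-1 + 0\right) = 21300 + 0 \left(-1\right) = 21300 + 0 = 21300$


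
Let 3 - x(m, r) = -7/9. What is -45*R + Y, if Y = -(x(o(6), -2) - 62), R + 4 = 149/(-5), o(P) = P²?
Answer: 14213/9 ≈ 1579.2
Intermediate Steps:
R = -169/5 (R = -4 + 149/(-5) = -4 + 149*(-⅕) = -4 - 149/5 = -169/5 ≈ -33.800)
x(m, r) = 34/9 (x(m, r) = 3 - (-7)/9 = 3 - 1*(-7/9) = 3 + 7/9 = 34/9)
Y = 524/9 (Y = -(34/9 - 62) = -1*(-524/9) = 524/9 ≈ 58.222)
-45*R + Y = -45*(-169/5) + 524/9 = 1521 + 524/9 = 14213/9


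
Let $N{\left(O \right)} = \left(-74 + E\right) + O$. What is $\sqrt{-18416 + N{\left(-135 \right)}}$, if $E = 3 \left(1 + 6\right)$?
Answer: $2 i \sqrt{4651} \approx 136.4 i$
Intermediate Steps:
$E = 21$ ($E = 3 \cdot 7 = 21$)
$N{\left(O \right)} = -53 + O$ ($N{\left(O \right)} = \left(-74 + 21\right) + O = -53 + O$)
$\sqrt{-18416 + N{\left(-135 \right)}} = \sqrt{-18416 - 188} = \sqrt{-18604} = 2 i \sqrt{4651}$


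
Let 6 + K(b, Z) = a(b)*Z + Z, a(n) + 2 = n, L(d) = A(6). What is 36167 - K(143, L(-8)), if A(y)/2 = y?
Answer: 34469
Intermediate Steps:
A(y) = 2*y
L(d) = 12 (L(d) = 2*6 = 12)
a(n) = -2 + n
K(b, Z) = -6 + Z + Z*(-2 + b) (K(b, Z) = -6 + ((-2 + b)*Z + Z) = -6 + (Z*(-2 + b) + Z) = -6 + (Z + Z*(-2 + b)) = -6 + Z + Z*(-2 + b))
36167 - K(143, L(-8)) = 36167 - (-6 - 1*12 + 12*143) = 36167 - (-6 - 12 + 1716) = 36167 - 1*1698 = 36167 - 1698 = 34469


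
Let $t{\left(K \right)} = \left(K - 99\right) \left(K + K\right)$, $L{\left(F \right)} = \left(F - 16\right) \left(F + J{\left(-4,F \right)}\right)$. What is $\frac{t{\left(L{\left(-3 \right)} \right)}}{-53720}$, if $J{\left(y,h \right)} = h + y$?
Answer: $- \frac{1729}{2686} \approx -0.64371$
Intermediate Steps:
$L{\left(F \right)} = \left(-16 + F\right) \left(-4 + 2 F\right)$ ($L{\left(F \right)} = \left(F - 16\right) \left(F + \left(F - 4\right)\right) = \left(-16 + F\right) \left(F + \left(-4 + F\right)\right) = \left(-16 + F\right) \left(-4 + 2 F\right)$)
$t{\left(K \right)} = 2 K \left(-99 + K\right)$ ($t{\left(K \right)} = \left(-99 + K\right) 2 K = 2 K \left(-99 + K\right)$)
$\frac{t{\left(L{\left(-3 \right)} \right)}}{-53720} = \frac{2 \left(64 - -108 + 2 \left(-3\right)^{2}\right) \left(-99 + \left(64 - -108 + 2 \left(-3\right)^{2}\right)\right)}{-53720} = 2 \left(64 + 108 + 2 \cdot 9\right) \left(-99 + \left(64 + 108 + 2 \cdot 9\right)\right) \left(- \frac{1}{53720}\right) = 2 \left(64 + 108 + 18\right) \left(-99 + \left(64 + 108 + 18\right)\right) \left(- \frac{1}{53720}\right) = 2 \cdot 190 \left(-99 + 190\right) \left(- \frac{1}{53720}\right) = 2 \cdot 190 \cdot 91 \left(- \frac{1}{53720}\right) = 34580 \left(- \frac{1}{53720}\right) = - \frac{1729}{2686}$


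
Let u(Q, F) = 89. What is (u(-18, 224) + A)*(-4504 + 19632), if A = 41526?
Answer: 629551720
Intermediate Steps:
(u(-18, 224) + A)*(-4504 + 19632) = (89 + 41526)*(-4504 + 19632) = 41615*15128 = 629551720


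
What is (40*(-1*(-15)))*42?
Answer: 25200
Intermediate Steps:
(40*(-1*(-15)))*42 = (40*15)*42 = 600*42 = 25200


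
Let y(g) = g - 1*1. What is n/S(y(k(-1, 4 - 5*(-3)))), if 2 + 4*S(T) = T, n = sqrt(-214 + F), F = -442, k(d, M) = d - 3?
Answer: -16*I*sqrt(41)/7 ≈ -14.636*I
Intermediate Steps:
k(d, M) = -3 + d
y(g) = -1 + g (y(g) = g - 1 = -1 + g)
n = 4*I*sqrt(41) (n = sqrt(-214 - 442) = sqrt(-656) = 4*I*sqrt(41) ≈ 25.612*I)
S(T) = -1/2 + T/4
n/S(y(k(-1, 4 - 5*(-3)))) = (4*I*sqrt(41))/(-1/2 + (-1 + (-3 - 1))/4) = (4*I*sqrt(41))/(-1/2 + (-1 - 4)/4) = (4*I*sqrt(41))/(-1/2 + (1/4)*(-5)) = (4*I*sqrt(41))/(-1/2 - 5/4) = (4*I*sqrt(41))/(-7/4) = (4*I*sqrt(41))*(-4/7) = -16*I*sqrt(41)/7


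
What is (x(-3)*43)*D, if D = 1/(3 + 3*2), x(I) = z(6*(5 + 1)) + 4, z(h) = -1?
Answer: 43/3 ≈ 14.333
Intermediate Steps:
x(I) = 3 (x(I) = -1 + 4 = 3)
D = ⅑ (D = 1/(3 + 6) = 1/9 = ⅑ ≈ 0.11111)
(x(-3)*43)*D = (3*43)*(⅑) = 129*(⅑) = 43/3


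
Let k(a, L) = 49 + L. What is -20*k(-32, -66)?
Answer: 340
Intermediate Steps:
-20*k(-32, -66) = -20*(49 - 66) = -20*(-17) = 340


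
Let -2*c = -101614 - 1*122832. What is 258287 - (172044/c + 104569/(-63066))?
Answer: 1828015689955049/7077455718 ≈ 2.5829e+5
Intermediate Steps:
c = 112223 (c = -(-101614 - 1*122832)/2 = -(-101614 - 122832)/2 = -½*(-224446) = 112223)
258287 - (172044/c + 104569/(-63066)) = 258287 - (172044/112223 + 104569/(-63066)) = 258287 - (172044*(1/112223) + 104569*(-1/63066)) = 258287 - (172044/112223 - 104569/63066) = 258287 - 1*(-884919983/7077455718) = 258287 + 884919983/7077455718 = 1828015689955049/7077455718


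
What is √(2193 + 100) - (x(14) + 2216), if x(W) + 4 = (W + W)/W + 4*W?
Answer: -2270 + √2293 ≈ -2222.1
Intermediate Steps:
x(W) = -2 + 4*W (x(W) = -4 + ((W + W)/W + 4*W) = -4 + ((2*W)/W + 4*W) = -4 + (2 + 4*W) = -2 + 4*W)
√(2193 + 100) - (x(14) + 2216) = √(2193 + 100) - ((-2 + 4*14) + 2216) = √2293 - ((-2 + 56) + 2216) = √2293 - (54 + 2216) = √2293 - 1*2270 = √2293 - 2270 = -2270 + √2293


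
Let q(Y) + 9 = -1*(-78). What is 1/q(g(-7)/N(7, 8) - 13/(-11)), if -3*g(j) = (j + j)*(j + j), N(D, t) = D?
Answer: 1/69 ≈ 0.014493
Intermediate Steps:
g(j) = -4*j²/3 (g(j) = -(j + j)*(j + j)/3 = -2*j*2*j/3 = -4*j²/3)
q(Y) = 69 (q(Y) = -9 - 1*(-78) = -9 + 78 = 69)
1/q(g(-7)/N(7, 8) - 13/(-11)) = 1/69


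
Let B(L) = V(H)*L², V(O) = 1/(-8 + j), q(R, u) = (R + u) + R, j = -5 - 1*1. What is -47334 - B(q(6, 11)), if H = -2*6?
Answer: -662147/14 ≈ -47296.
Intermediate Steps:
j = -6 (j = -5 - 1 = -6)
q(R, u) = u + 2*R
H = -12
V(O) = -1/14 (V(O) = 1/(-8 - 6) = 1/(-14) = -1/14)
B(L) = -L²/14
-47334 - B(q(6, 11)) = -47334 - (-1)*(11 + 2*6)²/14 = -47334 - (-1)*(11 + 12)²/14 = -47334 - (-1)*23²/14 = -47334 - (-1)*529/14 = -47334 - 1*(-529/14) = -47334 + 529/14 = -662147/14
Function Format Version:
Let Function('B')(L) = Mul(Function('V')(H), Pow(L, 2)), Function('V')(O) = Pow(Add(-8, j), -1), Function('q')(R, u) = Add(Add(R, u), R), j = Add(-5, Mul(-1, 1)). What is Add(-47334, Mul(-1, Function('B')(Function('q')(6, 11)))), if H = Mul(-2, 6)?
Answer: Rational(-662147, 14) ≈ -47296.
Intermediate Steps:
j = -6 (j = Add(-5, -1) = -6)
Function('q')(R, u) = Add(u, Mul(2, R))
H = -12
Function('V')(O) = Rational(-1, 14) (Function('V')(O) = Pow(Add(-8, -6), -1) = Pow(-14, -1) = Rational(-1, 14))
Function('B')(L) = Mul(Rational(-1, 14), Pow(L, 2))
Add(-47334, Mul(-1, Function('B')(Function('q')(6, 11)))) = Add(-47334, Mul(-1, Mul(Rational(-1, 14), Pow(Add(11, Mul(2, 6)), 2)))) = Add(-47334, Mul(-1, Mul(Rational(-1, 14), Pow(Add(11, 12), 2)))) = Add(-47334, Mul(-1, Mul(Rational(-1, 14), Pow(23, 2)))) = Add(-47334, Mul(-1, Mul(Rational(-1, 14), 529))) = Add(-47334, Mul(-1, Rational(-529, 14))) = Add(-47334, Rational(529, 14)) = Rational(-662147, 14)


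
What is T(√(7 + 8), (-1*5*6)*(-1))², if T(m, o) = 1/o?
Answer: 1/900 ≈ 0.0011111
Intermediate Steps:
T(√(7 + 8), (-1*5*6)*(-1))² = (1/((-1*5*6)*(-1)))² = (1/(-5*6*(-1)))² = (1/(-30*(-1)))² = (1/30)² = 1/900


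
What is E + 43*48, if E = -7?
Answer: 2057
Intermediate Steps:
E + 43*48 = -7 + 43*48 = -7 + 2064 = 2057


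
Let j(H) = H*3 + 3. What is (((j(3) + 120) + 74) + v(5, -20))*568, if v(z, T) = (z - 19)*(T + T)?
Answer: 435088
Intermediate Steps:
v(z, T) = 2*T*(-19 + z) (v(z, T) = (-19 + z)*(2*T) = 2*T*(-19 + z))
j(H) = 3 + 3*H (j(H) = 3*H + 3 = 3 + 3*H)
(((j(3) + 120) + 74) + v(5, -20))*568 = ((((3 + 3*3) + 120) + 74) + 2*(-20)*(-19 + 5))*568 = ((((3 + 9) + 120) + 74) + 2*(-20)*(-14))*568 = (((12 + 120) + 74) + 560)*568 = ((132 + 74) + 560)*568 = (206 + 560)*568 = 766*568 = 435088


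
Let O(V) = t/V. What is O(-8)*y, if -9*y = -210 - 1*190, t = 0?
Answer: 0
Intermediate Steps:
O(V) = 0 (O(V) = 0/V = 0)
y = 400/9 (y = -(-210 - 1*190)/9 = -(-210 - 190)/9 = -⅑*(-400) = 400/9 ≈ 44.444)
O(-8)*y = 0*(400/9) = 0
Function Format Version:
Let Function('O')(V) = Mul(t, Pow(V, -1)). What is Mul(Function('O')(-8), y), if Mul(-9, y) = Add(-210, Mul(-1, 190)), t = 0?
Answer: 0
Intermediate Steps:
Function('O')(V) = 0 (Function('O')(V) = Mul(0, Pow(V, -1)) = 0)
y = Rational(400, 9) (y = Mul(Rational(-1, 9), Add(-210, Mul(-1, 190))) = Mul(Rational(-1, 9), Add(-210, -190)) = Mul(Rational(-1, 9), -400) = Rational(400, 9) ≈ 44.444)
Mul(Function('O')(-8), y) = Mul(0, Rational(400, 9)) = 0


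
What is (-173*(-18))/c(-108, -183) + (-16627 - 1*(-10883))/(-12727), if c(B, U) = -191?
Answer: -38534774/2430857 ≈ -15.852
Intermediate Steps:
(-173*(-18))/c(-108, -183) + (-16627 - 1*(-10883))/(-12727) = -173*(-18)/(-191) + (-16627 - 1*(-10883))/(-12727) = 3114*(-1/191) + (-16627 + 10883)*(-1/12727) = -3114/191 - 5744*(-1/12727) = -3114/191 + 5744/12727 = -38534774/2430857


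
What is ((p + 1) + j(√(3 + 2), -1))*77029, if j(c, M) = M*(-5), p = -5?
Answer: 77029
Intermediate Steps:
j(c, M) = -5*M
((p + 1) + j(√(3 + 2), -1))*77029 = ((-5 + 1) - 5*(-1))*77029 = (-4 + 5)*77029 = 1*77029 = 77029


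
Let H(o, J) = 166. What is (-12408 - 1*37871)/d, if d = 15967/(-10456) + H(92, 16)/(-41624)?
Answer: 2735306716472/83293263 ≈ 32840.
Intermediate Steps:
d = -83293263/54402568 (d = 15967/(-10456) + 166/(-41624) = 15967*(-1/10456) + 166*(-1/41624) = -15967/10456 - 83/20812 = -83293263/54402568 ≈ -1.5311)
(-12408 - 1*37871)/d = (-12408 - 1*37871)/(-83293263/54402568) = (-12408 - 37871)*(-54402568/83293263) = -50279*(-54402568/83293263) = 2735306716472/83293263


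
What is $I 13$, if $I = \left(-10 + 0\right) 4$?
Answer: $-520$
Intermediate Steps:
$I = -40$ ($I = \left(-10\right) 4 = -40$)
$I 13 = \left(-40\right) 13 = -520$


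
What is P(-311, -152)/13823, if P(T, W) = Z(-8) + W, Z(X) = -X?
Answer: -144/13823 ≈ -0.010417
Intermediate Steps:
P(T, W) = 8 + W (P(T, W) = -1*(-8) + W = 8 + W)
P(-311, -152)/13823 = (8 - 152)/13823 = -144*1/13823 = -144/13823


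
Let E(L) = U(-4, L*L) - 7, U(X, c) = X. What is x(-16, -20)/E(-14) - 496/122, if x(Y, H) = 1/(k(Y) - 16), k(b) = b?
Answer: -87235/21472 ≈ -4.0627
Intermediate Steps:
x(Y, H) = 1/(-16 + Y) (x(Y, H) = 1/(Y - 16) = 1/(-16 + Y))
E(L) = -11 (E(L) = -4 - 7 = -11)
x(-16, -20)/E(-14) - 496/122 = 1/(-16 - 16*(-11)) - 496/122 = -1/11/(-32) - 496*1/122 = -1/32*(-1/11) - 248/61 = 1/352 - 248/61 = -87235/21472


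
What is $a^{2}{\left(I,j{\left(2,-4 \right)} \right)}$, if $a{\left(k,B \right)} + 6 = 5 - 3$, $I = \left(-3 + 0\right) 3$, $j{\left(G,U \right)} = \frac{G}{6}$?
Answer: $16$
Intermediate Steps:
$j{\left(G,U \right)} = \frac{G}{6}$ ($j{\left(G,U \right)} = G \frac{1}{6} = \frac{G}{6}$)
$I = -9$ ($I = \left(-3\right) 3 = -9$)
$a{\left(k,B \right)} = -4$ ($a{\left(k,B \right)} = -6 + \left(5 - 3\right) = -6 + 2 = -4$)
$a^{2}{\left(I,j{\left(2,-4 \right)} \right)} = \left(-4\right)^{2} = 16$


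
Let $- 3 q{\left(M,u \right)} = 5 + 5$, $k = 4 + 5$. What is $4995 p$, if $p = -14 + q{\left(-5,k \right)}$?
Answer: $-86580$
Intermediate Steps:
$k = 9$
$q{\left(M,u \right)} = - \frac{10}{3}$ ($q{\left(M,u \right)} = - \frac{5 + 5}{3} = \left(- \frac{1}{3}\right) 10 = - \frac{10}{3}$)
$p = - \frac{52}{3}$ ($p = -14 - \frac{10}{3} = - \frac{52}{3} \approx -17.333$)
$4995 p = 4995 \left(- \frac{52}{3}\right) = -86580$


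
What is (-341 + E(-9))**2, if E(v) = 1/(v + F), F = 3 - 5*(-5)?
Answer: 41964484/361 ≈ 1.1625e+5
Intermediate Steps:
F = 28 (F = 3 + 25 = 28)
E(v) = 1/(28 + v) (E(v) = 1/(v + 28) = 1/(28 + v))
(-341 + E(-9))**2 = (-341 + 1/(28 - 9))**2 = (-341 + 1/19)**2 = (-6478/19)**2 = 41964484/361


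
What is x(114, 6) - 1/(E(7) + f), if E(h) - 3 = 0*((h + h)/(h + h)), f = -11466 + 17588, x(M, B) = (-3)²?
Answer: 55124/6125 ≈ 8.9998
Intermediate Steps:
x(M, B) = 9
f = 6122
E(h) = 3 (E(h) = 3 + 0*((h + h)/(h + h)) = 3 + 0*((2*h)/((2*h))) = 3 + 0*((2*h)*(1/(2*h))) = 3 + 0*1 = 3 + 0 = 3)
x(114, 6) - 1/(E(7) + f) = 9 - 1/(3 + 6122) = 9 - 1/6125 = 55124/6125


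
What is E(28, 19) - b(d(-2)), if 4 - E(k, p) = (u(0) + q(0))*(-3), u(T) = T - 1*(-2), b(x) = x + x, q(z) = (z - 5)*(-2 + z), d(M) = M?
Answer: 44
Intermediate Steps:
q(z) = (-5 + z)*(-2 + z)
b(x) = 2*x
u(T) = 2 + T (u(T) = T + 2 = 2 + T)
E(k, p) = 40 (E(k, p) = 4 - ((2 + 0) + (10 + 0² - 7*0))*(-3) = 4 - (2 + (10 + 0 + 0))*(-3) = 4 - (2 + 10)*(-3) = 4 - 12*(-3) = 4 - 1*(-36) = 4 + 36 = 40)
E(28, 19) - b(d(-2)) = 40 - 2*(-2) = 40 - 1*(-4) = 40 + 4 = 44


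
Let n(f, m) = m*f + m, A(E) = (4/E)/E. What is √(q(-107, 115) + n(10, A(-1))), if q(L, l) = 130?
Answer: √174 ≈ 13.191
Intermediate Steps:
A(E) = 4/E²
n(f, m) = m + f*m (n(f, m) = f*m + m = m + f*m)
√(q(-107, 115) + n(10, A(-1))) = √(130 + (4/(-1)²)*(1 + 10)) = √(130 + (4*1)*11) = √(130 + 4*11) = √(130 + 44) = √174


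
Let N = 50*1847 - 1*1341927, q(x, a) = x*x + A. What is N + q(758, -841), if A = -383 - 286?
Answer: -675682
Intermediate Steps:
A = -669
q(x, a) = -669 + x² (q(x, a) = x*x - 669 = x² - 669 = -669 + x²)
N = -1249577 (N = 92350 - 1341927 = -1249577)
N + q(758, -841) = -1249577 + (-669 + 758²) = -1249577 + (-669 + 574564) = -1249577 + 573895 = -675682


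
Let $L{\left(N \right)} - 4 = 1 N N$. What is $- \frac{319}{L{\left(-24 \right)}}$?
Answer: $- \frac{11}{20} \approx -0.55$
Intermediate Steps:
$L{\left(N \right)} = 4 + N^{2}$ ($L{\left(N \right)} = 4 + 1 N N = 4 + N N = 4 + N^{2}$)
$- \frac{319}{L{\left(-24 \right)}} = - \frac{319}{4 + \left(-24\right)^{2}} = - \frac{319}{4 + 576} = - \frac{319}{580} = \left(-319\right) \frac{1}{580} = - \frac{11}{20}$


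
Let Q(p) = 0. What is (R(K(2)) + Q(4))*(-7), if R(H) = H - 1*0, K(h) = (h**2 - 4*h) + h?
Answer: 14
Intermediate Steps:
K(h) = h**2 - 3*h
R(H) = H (R(H) = H + 0 = H)
(R(K(2)) + Q(4))*(-7) = (2*(-3 + 2) + 0)*(-7) = (2*(-1) + 0)*(-7) = (-2 + 0)*(-7) = -2*(-7) = 14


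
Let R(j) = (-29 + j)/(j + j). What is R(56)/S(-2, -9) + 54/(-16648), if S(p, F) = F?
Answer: -6999/233072 ≈ -0.030029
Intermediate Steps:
R(j) = (-29 + j)/(2*j) (R(j) = (-29 + j)/((2*j)) = (-29 + j)*(1/(2*j)) = (-29 + j)/(2*j))
R(56)/S(-2, -9) + 54/(-16648) = ((½)*(-29 + 56)/56)/(-9) + 54/(-16648) = ((½)*(1/56)*27)*(-⅑) + 54*(-1/16648) = (27/112)*(-⅑) - 27/8324 = -3/112 - 27/8324 = -6999/233072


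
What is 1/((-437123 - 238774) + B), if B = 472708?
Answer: -1/203189 ≈ -4.9215e-6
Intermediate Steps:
1/((-437123 - 238774) + B) = 1/((-437123 - 238774) + 472708) = 1/(-675897 + 472708) = 1/(-203189) = -1/203189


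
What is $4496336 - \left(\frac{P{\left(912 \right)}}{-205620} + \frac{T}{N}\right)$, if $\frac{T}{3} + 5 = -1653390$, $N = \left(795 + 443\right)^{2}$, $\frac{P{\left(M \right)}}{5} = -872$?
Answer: $\frac{70849324937645497}{15757112964} \approx 4.4963 \cdot 10^{6}$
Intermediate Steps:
$P{\left(M \right)} = -4360$ ($P{\left(M \right)} = 5 \left(-872\right) = -4360$)
$N = 1532644$ ($N = 1238^{2} = 1532644$)
$T = -4960185$ ($T = -15 + 3 \left(-1653390\right) = -15 - 4960170 = -4960185$)
$4496336 - \left(\frac{P{\left(912 \right)}}{-205620} + \frac{T}{N}\right) = 4496336 - \left(- \frac{4360}{-205620} - \frac{4960185}{1532644}\right) = 4496336 - \left(\left(-4360\right) \left(- \frac{1}{205620}\right) - \frac{4960185}{1532644}\right) = 4496336 - \left(\frac{218}{10281} - \frac{4960185}{1532644}\right) = 4496336 - - \frac{50661545593}{15757112964} = 4496336 + \frac{50661545593}{15757112964} = \frac{70849324937645497}{15757112964}$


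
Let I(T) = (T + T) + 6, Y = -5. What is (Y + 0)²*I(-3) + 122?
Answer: 122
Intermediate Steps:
I(T) = 6 + 2*T (I(T) = 2*T + 6 = 6 + 2*T)
(Y + 0)²*I(-3) + 122 = (-5 + 0)²*(6 + 2*(-3)) + 122 = (-5)²*(6 - 6) + 122 = 25*0 + 122 = 0 + 122 = 122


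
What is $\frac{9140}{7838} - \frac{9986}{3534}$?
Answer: $- \frac{11492377}{6924873} \approx -1.6596$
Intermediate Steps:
$\frac{9140}{7838} - \frac{9986}{3534} = 9140 \cdot \frac{1}{7838} - \frac{4993}{1767} = \frac{4570}{3919} - \frac{4993}{1767} = - \frac{11492377}{6924873}$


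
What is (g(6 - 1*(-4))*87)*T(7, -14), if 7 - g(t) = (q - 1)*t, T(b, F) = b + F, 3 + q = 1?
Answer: -22533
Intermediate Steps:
q = -2 (q = -3 + 1 = -2)
T(b, F) = F + b
g(t) = 7 + 3*t (g(t) = 7 - (-2 - 1)*t = 7 - (-3)*t = 7 + 3*t)
(g(6 - 1*(-4))*87)*T(7, -14) = ((7 + 3*(6 - 1*(-4)))*87)*(-14 + 7) = ((7 + 3*(6 + 4))*87)*(-7) = ((7 + 3*10)*87)*(-7) = ((7 + 30)*87)*(-7) = (37*87)*(-7) = 3219*(-7) = -22533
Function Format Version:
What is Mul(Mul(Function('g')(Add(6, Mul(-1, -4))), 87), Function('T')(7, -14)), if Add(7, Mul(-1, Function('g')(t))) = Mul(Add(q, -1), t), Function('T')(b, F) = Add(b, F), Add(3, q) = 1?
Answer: -22533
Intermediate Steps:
q = -2 (q = Add(-3, 1) = -2)
Function('T')(b, F) = Add(F, b)
Function('g')(t) = Add(7, Mul(3, t)) (Function('g')(t) = Add(7, Mul(-1, Mul(Add(-2, -1), t))) = Add(7, Mul(-1, Mul(-3, t))) = Add(7, Mul(3, t)))
Mul(Mul(Function('g')(Add(6, Mul(-1, -4))), 87), Function('T')(7, -14)) = Mul(Mul(Add(7, Mul(3, Add(6, Mul(-1, -4)))), 87), Add(-14, 7)) = Mul(Mul(Add(7, Mul(3, Add(6, 4))), 87), -7) = Mul(Mul(Add(7, Mul(3, 10)), 87), -7) = Mul(Mul(Add(7, 30), 87), -7) = Mul(Mul(37, 87), -7) = Mul(3219, -7) = -22533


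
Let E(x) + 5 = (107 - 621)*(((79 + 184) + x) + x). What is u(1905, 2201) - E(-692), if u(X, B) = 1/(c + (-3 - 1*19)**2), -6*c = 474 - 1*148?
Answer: -742707618/1289 ≈ -5.7619e+5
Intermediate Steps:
E(x) = -135187 - 1028*x (E(x) = -5 + (107 - 621)*(((79 + 184) + x) + x) = -5 - 514*((263 + x) + x) = -5 - 514*(263 + 2*x) = -5 + (-135182 - 1028*x) = -135187 - 1028*x)
c = -163/3 (c = -(474 - 1*148)/6 = -(474 - 148)/6 = -1/6*326 = -163/3 ≈ -54.333)
u(X, B) = 3/1289 (u(X, B) = 1/(-163/3 + (-3 - 1*19)**2) = 1/(-163/3 + (-3 - 19)**2) = 1/(-163/3 + (-22)**2) = 1/(-163/3 + 484) = 1/(1289/3) = 3/1289)
u(1905, 2201) - E(-692) = 3/1289 - (-135187 - 1028*(-692)) = 3/1289 - (-135187 + 711376) = 3/1289 - 1*576189 = 3/1289 - 576189 = -742707618/1289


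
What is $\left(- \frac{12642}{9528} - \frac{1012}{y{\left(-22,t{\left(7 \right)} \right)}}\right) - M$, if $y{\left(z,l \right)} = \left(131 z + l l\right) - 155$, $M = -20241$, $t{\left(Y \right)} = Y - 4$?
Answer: $\frac{24330836721}{1202116} \approx 20240.0$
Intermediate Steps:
$t{\left(Y \right)} = -4 + Y$ ($t{\left(Y \right)} = Y - 4 = -4 + Y$)
$y{\left(z,l \right)} = -155 + l^{2} + 131 z$ ($y{\left(z,l \right)} = \left(131 z + l^{2}\right) - 155 = \left(l^{2} + 131 z\right) - 155 = -155 + l^{2} + 131 z$)
$\left(- \frac{12642}{9528} - \frac{1012}{y{\left(-22,t{\left(7 \right)} \right)}}\right) - M = \left(- \frac{12642}{9528} - \frac{1012}{-155 + \left(-4 + 7\right)^{2} + 131 \left(-22\right)}\right) - -20241 = \left(\left(-12642\right) \frac{1}{9528} - \frac{1012}{-155 + 3^{2} - 2882}\right) + 20241 = \left(- \frac{2107}{1588} - \frac{1012}{-155 + 9 - 2882}\right) + 20241 = \left(- \frac{2107}{1588} - \frac{1012}{-3028}\right) + 20241 = \left(- \frac{2107}{1588} - - \frac{253}{757}\right) + 20241 = \left(- \frac{2107}{1588} + \frac{253}{757}\right) + 20241 = - \frac{1193235}{1202116} + 20241 = \frac{24330836721}{1202116}$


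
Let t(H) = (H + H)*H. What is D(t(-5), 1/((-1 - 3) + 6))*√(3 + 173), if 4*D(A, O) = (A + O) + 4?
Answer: 109*√11/2 ≈ 180.76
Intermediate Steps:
t(H) = 2*H² (t(H) = (2*H)*H = 2*H²)
D(A, O) = 1 + A/4 + O/4 (D(A, O) = ((A + O) + 4)/4 = (4 + A + O)/4 = 1 + A/4 + O/4)
D(t(-5), 1/((-1 - 3) + 6))*√(3 + 173) = (1 + (2*(-5)²)/4 + 1/(4*((-1 - 3) + 6)))*√(3 + 173) = (1 + (2*25)/4 + 1/(4*(-4 + 6)))*√176 = (1 + (¼)*50 + (¼)/2)*(4*√11) = (1 + 25/2 + (¼)*(½))*(4*√11) = (1 + 25/2 + ⅛)*(4*√11) = 109*(4*√11)/8 = 109*√11/2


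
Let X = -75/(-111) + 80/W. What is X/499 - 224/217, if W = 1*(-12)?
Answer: -1793063/1717059 ≈ -1.0443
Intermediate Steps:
W = -12
X = -665/111 (X = -75/(-111) + 80/(-12) = -75*(-1/111) + 80*(-1/12) = 25/37 - 20/3 = -665/111 ≈ -5.9910)
X/499 - 224/217 = -665/111/499 - 224/217 = -665/111*1/499 - 224*1/217 = -665/55389 - 32/31 = -1793063/1717059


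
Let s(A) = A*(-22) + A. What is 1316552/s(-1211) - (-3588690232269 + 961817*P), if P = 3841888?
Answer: -2708476729354285/25431 ≈ -1.0650e+11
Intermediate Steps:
s(A) = -21*A (s(A) = -22*A + A = -21*A)
1316552/s(-1211) - (-3588690232269 + 961817*P) = 1316552/((-21*(-1211))) - 961817/(1/(-3731157 + 3841888)) = 1316552/25431 - 961817/(1/110731) = 1316552*(1/25431) - 961817/1/110731 = 1316552/25431 - 961817*110731 = 1316552/25431 - 106502958227 = -2708476729354285/25431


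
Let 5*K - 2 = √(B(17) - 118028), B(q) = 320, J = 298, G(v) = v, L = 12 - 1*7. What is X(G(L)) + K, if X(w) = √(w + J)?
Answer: ⅖ + √303 + 2*I*√29427/5 ≈ 17.807 + 68.617*I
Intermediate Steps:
L = 5 (L = 12 - 7 = 5)
K = ⅖ + 2*I*√29427/5 (K = ⅖ + √(320 - 118028)/5 = ⅖ + √(-117708)/5 = ⅖ + (2*I*√29427)/5 = ⅖ + 2*I*√29427/5 ≈ 0.4 + 68.617*I)
X(w) = √(298 + w) (X(w) = √(w + 298) = √(298 + w))
X(G(L)) + K = √(298 + 5) + (⅖ + 2*I*√29427/5) = √303 + (⅖ + 2*I*√29427/5) = ⅖ + √303 + 2*I*√29427/5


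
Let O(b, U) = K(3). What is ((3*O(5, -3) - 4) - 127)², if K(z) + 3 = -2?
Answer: 21316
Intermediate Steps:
K(z) = -5 (K(z) = -3 - 2 = -5)
O(b, U) = -5
((3*O(5, -3) - 4) - 127)² = ((3*(-5) - 4) - 127)² = ((-15 - 4) - 127)² = (-19 - 127)² = (-146)² = 21316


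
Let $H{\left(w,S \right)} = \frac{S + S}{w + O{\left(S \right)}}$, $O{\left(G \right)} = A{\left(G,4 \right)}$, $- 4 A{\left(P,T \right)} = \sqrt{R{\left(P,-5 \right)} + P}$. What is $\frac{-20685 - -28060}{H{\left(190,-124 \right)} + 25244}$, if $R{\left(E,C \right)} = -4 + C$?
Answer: $\frac{26888398062125}{92031950145748} + \frac{457250 i \sqrt{133}}{23007987536437} \approx 0.29216 + 2.2919 \cdot 10^{-7} i$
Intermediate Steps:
$A{\left(P,T \right)} = - \frac{\sqrt{-9 + P}}{4}$ ($A{\left(P,T \right)} = - \frac{\sqrt{\left(-4 - 5\right) + P}}{4} = - \frac{\sqrt{-9 + P}}{4}$)
$O{\left(G \right)} = - \frac{\sqrt{-9 + G}}{4}$
$H{\left(w,S \right)} = \frac{2 S}{w - \frac{\sqrt{-9 + S}}{4}}$ ($H{\left(w,S \right)} = \frac{S + S}{w - \frac{\sqrt{-9 + S}}{4}} = \frac{2 S}{w - \frac{\sqrt{-9 + S}}{4}}$)
$\frac{-20685 - -28060}{H{\left(190,-124 \right)} + 25244} = \frac{-20685 - -28060}{8 \left(-124\right) \frac{1}{- \sqrt{-9 - 124} + 4 \cdot 190} + 25244} = \frac{-20685 + 28060}{8 \left(-124\right) \frac{1}{- \sqrt{-133} + 760} + 25244} = \frac{7375}{8 \left(-124\right) \frac{1}{- i \sqrt{133} + 760} + 25244} = \frac{7375}{8 \left(-124\right) \frac{1}{760 - i \sqrt{133}} + 25244} = \frac{7375}{- \frac{992}{760 - i \sqrt{133}} + 25244} = \frac{7375}{25244 - \frac{992}{760 - i \sqrt{133}}}$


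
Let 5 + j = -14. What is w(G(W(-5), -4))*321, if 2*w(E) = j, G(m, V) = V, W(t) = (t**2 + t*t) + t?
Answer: -6099/2 ≈ -3049.5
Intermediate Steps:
j = -19 (j = -5 - 14 = -19)
W(t) = t + 2*t**2 (W(t) = (t**2 + t**2) + t = 2*t**2 + t = t + 2*t**2)
w(E) = -19/2 (w(E) = (1/2)*(-19) = -19/2)
w(G(W(-5), -4))*321 = -19/2*321 = -6099/2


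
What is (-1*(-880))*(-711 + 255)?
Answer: -401280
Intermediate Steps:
(-1*(-880))*(-711 + 255) = 880*(-456) = -401280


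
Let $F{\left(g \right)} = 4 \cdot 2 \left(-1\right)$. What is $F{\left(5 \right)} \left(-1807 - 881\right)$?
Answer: $21504$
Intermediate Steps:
$F{\left(g \right)} = -8$ ($F{\left(g \right)} = 8 \left(-1\right) = -8$)
$F{\left(5 \right)} \left(-1807 - 881\right) = - 8 \left(-1807 - 881\right) = \left(-8\right) \left(-2688\right) = 21504$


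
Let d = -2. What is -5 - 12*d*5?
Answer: 115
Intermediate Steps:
-5 - 12*d*5 = -5 - (-24)*5 = -5 - 12*(-10) = -5 + 120 = 115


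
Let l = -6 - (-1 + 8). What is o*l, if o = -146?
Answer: 1898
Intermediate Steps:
l = -13 (l = -6 - 1*7 = -6 - 7 = -13)
o*l = -146*(-13) = 1898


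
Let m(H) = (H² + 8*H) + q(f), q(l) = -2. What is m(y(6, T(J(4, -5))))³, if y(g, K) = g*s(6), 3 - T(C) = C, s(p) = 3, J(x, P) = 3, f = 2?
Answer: 101194696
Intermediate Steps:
T(C) = 3 - C
y(g, K) = 3*g (y(g, K) = g*3 = 3*g)
m(H) = -2 + H² + 8*H (m(H) = (H² + 8*H) - 2 = -2 + H² + 8*H)
m(y(6, T(J(4, -5))))³ = (-2 + (3*6)² + 8*(3*6))³ = (-2 + 18² + 8*18)³ = (-2 + 324 + 144)³ = 466³ = 101194696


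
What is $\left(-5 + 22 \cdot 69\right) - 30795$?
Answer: $-29282$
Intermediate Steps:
$\left(-5 + 22 \cdot 69\right) - 30795 = \left(-5 + 1518\right) - 30795 = 1513 - 30795 = -29282$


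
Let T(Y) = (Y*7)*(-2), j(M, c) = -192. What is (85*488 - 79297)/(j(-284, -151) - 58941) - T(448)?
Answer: 370919993/59133 ≈ 6272.6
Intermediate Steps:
T(Y) = -14*Y (T(Y) = (7*Y)*(-2) = -14*Y)
(85*488 - 79297)/(j(-284, -151) - 58941) - T(448) = (85*488 - 79297)/(-192 - 58941) - (-14)*448 = (41480 - 79297)/(-59133) - 1*(-6272) = -37817*(-1/59133) + 6272 = 37817/59133 + 6272 = 370919993/59133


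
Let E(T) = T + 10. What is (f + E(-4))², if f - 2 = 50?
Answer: 3364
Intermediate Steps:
f = 52 (f = 2 + 50 = 52)
E(T) = 10 + T
(f + E(-4))² = (52 + (10 - 4))² = (52 + 6)² = 58² = 3364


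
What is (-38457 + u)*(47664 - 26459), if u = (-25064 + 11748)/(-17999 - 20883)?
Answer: -15853618814195/19441 ≈ -8.1547e+8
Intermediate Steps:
u = 6658/19441 (u = -13316/(-38882) = -13316*(-1/38882) = 6658/19441 ≈ 0.34247)
(-38457 + u)*(47664 - 26459) = (-38457 + 6658/19441)*(47664 - 26459) = -747635879/19441*21205 = -15853618814195/19441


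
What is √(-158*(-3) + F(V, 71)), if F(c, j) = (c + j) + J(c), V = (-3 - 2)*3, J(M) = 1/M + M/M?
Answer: 2*√29865/15 ≈ 23.042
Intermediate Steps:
J(M) = 1 + 1/M (J(M) = 1/M + 1 = 1 + 1/M)
V = -15 (V = -5*3 = -15)
F(c, j) = c + j + (1 + c)/c (F(c, j) = (c + j) + (1 + c)/c = c + j + (1 + c)/c)
√(-158*(-3) + F(V, 71)) = √(-158*(-3) + (1 - 15 + 71 + 1/(-15))) = √(474 + (1 - 15 + 71 - 1/15)) = √(474 + 854/15) = √(7964/15) = 2*√29865/15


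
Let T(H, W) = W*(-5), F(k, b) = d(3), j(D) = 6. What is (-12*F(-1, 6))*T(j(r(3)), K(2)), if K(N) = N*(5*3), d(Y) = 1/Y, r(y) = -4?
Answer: 600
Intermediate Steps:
F(k, b) = 1/3
K(N) = 15*N (K(N) = N*15 = 15*N)
T(H, W) = -5*W
(-12*F(-1, 6))*T(j(r(3)), K(2)) = (-12*1/3)*(-75*2) = -(-20)*30 = -4*(-150) = 600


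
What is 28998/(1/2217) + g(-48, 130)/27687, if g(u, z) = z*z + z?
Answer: 1779957543872/27687 ≈ 6.4289e+7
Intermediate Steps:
g(u, z) = z + z² (g(u, z) = z² + z = z + z²)
28998/(1/2217) + g(-48, 130)/27687 = 28998/(1/2217) + (130*(1 + 130))/27687 = 28998/(1/2217) + (130*131)*(1/27687) = 28998*2217 + 17030*(1/27687) = 64288566 + 17030/27687 = 1779957543872/27687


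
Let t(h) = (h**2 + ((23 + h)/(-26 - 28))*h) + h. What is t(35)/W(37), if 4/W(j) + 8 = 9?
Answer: 33005/108 ≈ 305.60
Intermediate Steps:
t(h) = h + h**2 + h*(-23/54 - h/54) (t(h) = (h**2 + ((23 + h)/(-54))*h) + h = (h**2 + ((23 + h)*(-1/54))*h) + h = (h**2 + (-23/54 - h/54)*h) + h = (h**2 + h*(-23/54 - h/54)) + h = h + h**2 + h*(-23/54 - h/54))
W(j) = 4 (W(j) = 4/(-8 + 9) = 4/1 = 4*1 = 4)
t(35)/W(37) = ((1/54)*35*(31 + 53*35))/4 = ((1/54)*35*(31 + 1855))*(1/4) = ((1/54)*35*1886)*(1/4) = (33005/27)*(1/4) = 33005/108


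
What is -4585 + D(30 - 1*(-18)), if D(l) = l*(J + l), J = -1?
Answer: -2329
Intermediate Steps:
D(l) = l*(-1 + l)
-4585 + D(30 - 1*(-18)) = -4585 + (30 - 1*(-18))*(-1 + (30 - 1*(-18))) = -4585 + (30 + 18)*(-1 + (30 + 18)) = -4585 + 48*(-1 + 48) = -4585 + 48*47 = -4585 + 2256 = -2329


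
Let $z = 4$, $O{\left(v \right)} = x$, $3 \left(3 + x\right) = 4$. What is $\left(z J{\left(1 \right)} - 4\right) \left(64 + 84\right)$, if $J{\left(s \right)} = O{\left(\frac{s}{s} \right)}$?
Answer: $- \frac{4736}{3} \approx -1578.7$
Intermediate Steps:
$x = - \frac{5}{3}$ ($x = -3 + \frac{1}{3} \cdot 4 = -3 + \frac{4}{3} = - \frac{5}{3} \approx -1.6667$)
$O{\left(v \right)} = - \frac{5}{3}$
$J{\left(s \right)} = - \frac{5}{3}$
$\left(z J{\left(1 \right)} - 4\right) \left(64 + 84\right) = \left(4 \left(- \frac{5}{3}\right) - 4\right) \left(64 + 84\right) = \left(- \frac{20}{3} - 4\right) 148 = \left(- \frac{32}{3}\right) 148 = - \frac{4736}{3}$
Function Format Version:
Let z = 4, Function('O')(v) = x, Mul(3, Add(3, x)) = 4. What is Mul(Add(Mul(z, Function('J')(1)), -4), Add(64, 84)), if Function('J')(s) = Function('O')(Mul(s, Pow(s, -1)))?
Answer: Rational(-4736, 3) ≈ -1578.7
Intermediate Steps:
x = Rational(-5, 3) (x = Add(-3, Mul(Rational(1, 3), 4)) = Add(-3, Rational(4, 3)) = Rational(-5, 3) ≈ -1.6667)
Function('O')(v) = Rational(-5, 3)
Function('J')(s) = Rational(-5, 3)
Mul(Add(Mul(z, Function('J')(1)), -4), Add(64, 84)) = Mul(Add(Mul(4, Rational(-5, 3)), -4), Add(64, 84)) = Mul(Add(Rational(-20, 3), -4), 148) = Mul(Rational(-32, 3), 148) = Rational(-4736, 3)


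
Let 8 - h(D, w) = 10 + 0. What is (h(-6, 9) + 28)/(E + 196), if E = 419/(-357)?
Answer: 9282/69553 ≈ 0.13345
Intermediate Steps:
E = -419/357 (E = 419*(-1/357) = -419/357 ≈ -1.1737)
h(D, w) = -2 (h(D, w) = 8 - (10 + 0) = 8 - 1*10 = 8 - 10 = -2)
(h(-6, 9) + 28)/(E + 196) = (-2 + 28)/(-419/357 + 196) = 26/(69553/357) = 26*(357/69553) = 9282/69553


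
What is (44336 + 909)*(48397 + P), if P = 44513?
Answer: 4203712950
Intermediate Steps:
(44336 + 909)*(48397 + P) = (44336 + 909)*(48397 + 44513) = 45245*92910 = 4203712950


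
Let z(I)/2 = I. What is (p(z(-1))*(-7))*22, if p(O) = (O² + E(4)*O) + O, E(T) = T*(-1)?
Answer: -1540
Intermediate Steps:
E(T) = -T
z(I) = 2*I
p(O) = O² - 3*O (p(O) = (O² + (-1*4)*O) + O = (O² - 4*O) + O = O² - 3*O)
(p(z(-1))*(-7))*22 = (((2*(-1))*(-3 + 2*(-1)))*(-7))*22 = (-2*(-3 - 2)*(-7))*22 = (-2*(-5)*(-7))*22 = (10*(-7))*22 = -70*22 = -1540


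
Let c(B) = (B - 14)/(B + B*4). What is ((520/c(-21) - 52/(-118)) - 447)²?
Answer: 4315570249/3481 ≈ 1.2398e+6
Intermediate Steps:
c(B) = (-14 + B)/(5*B) (c(B) = (-14 + B)/(B + 4*B) = (-14 + B)/((5*B)) = (-14 + B)*(1/(5*B)) = (-14 + B)/(5*B))
((520/c(-21) - 52/(-118)) - 447)² = ((520/(((⅕)*(-14 - 21)/(-21))) - 52/(-118)) - 447)² = ((520/(((⅕)*(-1/21)*(-35))) - 52*(-1/118)) - 447)² = ((520/(⅓) + 26/59) - 447)² = ((520*3 + 26/59) - 447)² = ((1560 + 26/59) - 447)² = (92066/59 - 447)² = (65693/59)² = 4315570249/3481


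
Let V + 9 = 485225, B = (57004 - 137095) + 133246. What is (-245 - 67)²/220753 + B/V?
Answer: 4535922463/8239452896 ≈ 0.55051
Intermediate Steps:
B = 53155 (B = -80091 + 133246 = 53155)
V = 485216 (V = -9 + 485225 = 485216)
(-245 - 67)²/220753 + B/V = (-245 - 67)²/220753 + 53155/485216 = (-312)²*(1/220753) + 53155*(1/485216) = 97344*(1/220753) + 53155/485216 = 7488/16981 + 53155/485216 = 4535922463/8239452896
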